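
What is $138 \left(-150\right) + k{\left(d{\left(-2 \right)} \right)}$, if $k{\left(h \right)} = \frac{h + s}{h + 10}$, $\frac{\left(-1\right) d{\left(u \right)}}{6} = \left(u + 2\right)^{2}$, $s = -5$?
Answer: $- \frac{41401}{2} \approx -20701.0$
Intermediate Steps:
$d{\left(u \right)} = - 6 \left(2 + u\right)^{2}$ ($d{\left(u \right)} = - 6 \left(u + 2\right)^{2} = - 6 \left(2 + u\right)^{2}$)
$k{\left(h \right)} = \frac{-5 + h}{10 + h}$ ($k{\left(h \right)} = \frac{h - 5}{h + 10} = \frac{-5 + h}{10 + h}$)
$138 \left(-150\right) + k{\left(d{\left(-2 \right)} \right)} = 138 \left(-150\right) + \frac{-5 - 6 \left(2 - 2\right)^{2}}{10 - 6 \left(2 - 2\right)^{2}} = -20700 + \frac{-5 - 6 \cdot 0^{2}}{10 - 6 \cdot 0^{2}} = -20700 + \frac{-5 - 0}{10 - 0} = -20700 + \frac{-5 + 0}{10 + 0} = -20700 + \frac{1}{10} \left(-5\right) = -20700 - \frac{1}{2} = - \frac{41401}{2}$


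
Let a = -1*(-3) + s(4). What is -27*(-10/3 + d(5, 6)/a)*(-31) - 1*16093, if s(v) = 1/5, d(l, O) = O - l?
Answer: -297943/16 ≈ -18621.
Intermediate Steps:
s(v) = ⅕
a = 16/5 (a = -1*(-3) + ⅕ = 3 + ⅕ = 16/5 ≈ 3.2000)
-27*(-10/3 + d(5, 6)/a)*(-31) - 1*16093 = -27*(-10/3 + (6 - 1*5)/(16/5))*(-31) - 1*16093 = -27*(-10*⅓ + (6 - 5)*(5/16))*(-31) - 16093 = -27*(-10/3 + 1*(5/16))*(-31) - 16093 = -27*(-10/3 + 5/16)*(-31) - 16093 = -27*(-145/48)*(-31) - 16093 = (1305/16)*(-31) - 16093 = -40455/16 - 16093 = -297943/16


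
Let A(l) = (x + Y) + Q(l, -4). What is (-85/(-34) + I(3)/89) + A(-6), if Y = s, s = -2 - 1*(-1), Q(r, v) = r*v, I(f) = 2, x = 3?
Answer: 5077/178 ≈ 28.522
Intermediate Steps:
s = -1 (s = -2 + 1 = -1)
Y = -1
A(l) = 2 - 4*l (A(l) = (3 - 1) + l*(-4) = 2 - 4*l)
(-85/(-34) + I(3)/89) + A(-6) = (-85/(-34) + 2/89) + (2 - 4*(-6)) = (-85*(-1/34) + 2*(1/89)) + (2 + 24) = (5/2 + 2/89) + 26 = 449/178 + 26 = 5077/178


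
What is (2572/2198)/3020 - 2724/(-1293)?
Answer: 1507094053/715240190 ≈ 2.1071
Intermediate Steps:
(2572/2198)/3020 - 2724/(-1293) = (2572*(1/2198))*(1/3020) - 2724*(-1/1293) = (1286/1099)*(1/3020) + 908/431 = 643/1659490 + 908/431 = 1507094053/715240190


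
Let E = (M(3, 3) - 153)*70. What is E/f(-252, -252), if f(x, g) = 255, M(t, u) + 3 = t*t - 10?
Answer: -2198/51 ≈ -43.098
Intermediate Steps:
M(t, u) = -13 + t² (M(t, u) = -3 + (t*t - 10) = -3 + (t² - 10) = -3 + (-10 + t²) = -13 + t²)
E = -10990 (E = ((-13 + 3²) - 153)*70 = ((-13 + 9) - 153)*70 = (-4 - 153)*70 = -157*70 = -10990)
E/f(-252, -252) = -10990/255 = -10990*1/255 = -2198/51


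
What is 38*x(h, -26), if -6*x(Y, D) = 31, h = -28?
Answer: -589/3 ≈ -196.33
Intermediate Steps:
x(Y, D) = -31/6 (x(Y, D) = -1/6*31 = -31/6)
38*x(h, -26) = 38*(-31/6) = -589/3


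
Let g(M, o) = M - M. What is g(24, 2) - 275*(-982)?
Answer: 270050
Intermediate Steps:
g(M, o) = 0
g(24, 2) - 275*(-982) = 0 - 275*(-982) = 0 + 270050 = 270050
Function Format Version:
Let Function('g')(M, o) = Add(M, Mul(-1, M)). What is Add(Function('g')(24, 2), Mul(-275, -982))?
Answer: 270050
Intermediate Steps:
Function('g')(M, o) = 0
Add(Function('g')(24, 2), Mul(-275, -982)) = Add(0, Mul(-275, -982)) = Add(0, 270050) = 270050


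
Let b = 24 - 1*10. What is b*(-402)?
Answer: -5628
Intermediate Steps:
b = 14 (b = 24 - 10 = 14)
b*(-402) = 14*(-402) = -5628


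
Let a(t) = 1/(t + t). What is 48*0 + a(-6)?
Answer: -1/12 ≈ -0.083333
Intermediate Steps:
a(t) = 1/(2*t)
48*0 + a(-6) = 48*0 + (½)/(-6) = 0 + (½)*(-⅙) = 0 - 1/12 = -1/12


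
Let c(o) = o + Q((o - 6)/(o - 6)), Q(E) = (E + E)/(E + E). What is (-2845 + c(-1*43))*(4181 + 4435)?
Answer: -24874392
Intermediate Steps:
Q(E) = 1 (Q(E) = (2*E)/((2*E)) = (2*E)*(1/(2*E)) = 1)
c(o) = 1 + o (c(o) = o + 1 = 1 + o)
(-2845 + c(-1*43))*(4181 + 4435) = (-2845 + (1 - 1*43))*(4181 + 4435) = (-2845 + (1 - 43))*8616 = (-2845 - 42)*8616 = -2887*8616 = -24874392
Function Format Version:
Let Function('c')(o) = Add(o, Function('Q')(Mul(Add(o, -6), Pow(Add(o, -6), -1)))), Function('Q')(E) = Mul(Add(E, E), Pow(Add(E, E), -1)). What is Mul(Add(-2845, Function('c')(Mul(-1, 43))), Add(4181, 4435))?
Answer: -24874392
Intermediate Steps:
Function('Q')(E) = 1 (Function('Q')(E) = Mul(Mul(2, E), Pow(Mul(2, E), -1)) = Mul(Mul(2, E), Mul(Rational(1, 2), Pow(E, -1))) = 1)
Function('c')(o) = Add(1, o) (Function('c')(o) = Add(o, 1) = Add(1, o))
Mul(Add(-2845, Function('c')(Mul(-1, 43))), Add(4181, 4435)) = Mul(Add(-2845, Add(1, Mul(-1, 43))), Add(4181, 4435)) = Mul(Add(-2845, Add(1, -43)), 8616) = Mul(Add(-2845, -42), 8616) = Mul(-2887, 8616) = -24874392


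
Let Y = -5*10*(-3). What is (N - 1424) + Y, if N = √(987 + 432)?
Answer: -1274 + √1419 ≈ -1236.3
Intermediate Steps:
Y = 150 (Y = -50*(-3) = 150)
N = √1419 ≈ 37.670
(N - 1424) + Y = (√1419 - 1424) + 150 = (-1424 + √1419) + 150 = -1274 + √1419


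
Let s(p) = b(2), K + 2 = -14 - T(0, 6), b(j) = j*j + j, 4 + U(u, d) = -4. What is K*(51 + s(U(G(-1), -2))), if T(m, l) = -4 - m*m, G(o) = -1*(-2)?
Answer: -684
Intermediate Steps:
G(o) = 2
U(u, d) = -8 (U(u, d) = -4 - 4 = -8)
T(m, l) = -4 - m²
b(j) = j + j² (b(j) = j² + j = j + j²)
K = -12 (K = -2 + (-14 - (-4 - 1*0²)) = -2 + (-14 - (-4 - 1*0)) = -2 + (-14 - (-4 + 0)) = -2 + (-14 - 1*(-4)) = -2 + (-14 + 4) = -2 - 10 = -12)
s(p) = 6 (s(p) = 2*(1 + 2) = 2*3 = 6)
K*(51 + s(U(G(-1), -2))) = -12*(51 + 6) = -12*57 = -684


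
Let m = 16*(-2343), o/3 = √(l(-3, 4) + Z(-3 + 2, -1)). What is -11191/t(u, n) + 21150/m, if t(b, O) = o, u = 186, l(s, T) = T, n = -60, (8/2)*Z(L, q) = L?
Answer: -3525/6248 - 22382*√15/45 ≈ -1926.9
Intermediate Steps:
Z(L, q) = L/4
o = 3*√15/2 (o = 3*√(4 + (-3 + 2)/4) = 3*√(4 + (¼)*(-1)) = 3*√(4 - ¼) = 3*√(15/4) = 3*(√15/2) = 3*√15/2 ≈ 5.8095)
m = -37488
t(b, O) = 3*√15/2
-11191/t(u, n) + 21150/m = -11191*2*√15/45 + 21150/(-37488) = -22382*√15/45 + 21150*(-1/37488) = -22382*√15/45 - 3525/6248 = -3525/6248 - 22382*√15/45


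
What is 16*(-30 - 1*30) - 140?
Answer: -1100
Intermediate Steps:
16*(-30 - 1*30) - 140 = 16*(-30 - 30) - 140 = 16*(-60) - 140 = -960 - 140 = -1100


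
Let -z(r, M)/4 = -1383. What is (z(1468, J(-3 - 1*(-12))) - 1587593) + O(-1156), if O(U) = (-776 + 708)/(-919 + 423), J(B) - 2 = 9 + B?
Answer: -196175547/124 ≈ -1.5821e+6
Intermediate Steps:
J(B) = 11 + B (J(B) = 2 + (9 + B) = 11 + B)
z(r, M) = 5532 (z(r, M) = -4*(-1383) = 5532)
O(U) = 17/124 (O(U) = -68/(-496) = -68*(-1/496) = 17/124)
(z(1468, J(-3 - 1*(-12))) - 1587593) + O(-1156) = (5532 - 1587593) + 17/124 = -1582061 + 17/124 = -196175547/124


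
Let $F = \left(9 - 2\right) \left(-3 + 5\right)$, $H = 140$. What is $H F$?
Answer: $1960$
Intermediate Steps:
$F = 14$ ($F = 7 \cdot 2 = 14$)
$H F = 140 \cdot 14 = 1960$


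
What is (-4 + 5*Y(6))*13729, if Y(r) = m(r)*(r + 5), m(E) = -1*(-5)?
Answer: 3720559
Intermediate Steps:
m(E) = 5
Y(r) = 25 + 5*r (Y(r) = 5*(r + 5) = 5*(5 + r) = 25 + 5*r)
(-4 + 5*Y(6))*13729 = (-4 + 5*(25 + 5*6))*13729 = (-4 + 5*(25 + 30))*13729 = (-4 + 5*55)*13729 = (-4 + 275)*13729 = 271*13729 = 3720559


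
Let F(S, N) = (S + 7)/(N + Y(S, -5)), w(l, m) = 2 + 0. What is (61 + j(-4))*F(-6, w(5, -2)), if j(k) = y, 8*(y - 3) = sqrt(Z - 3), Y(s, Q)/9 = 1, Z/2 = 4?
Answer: 64/11 + sqrt(5)/88 ≈ 5.8436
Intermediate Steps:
Z = 8 (Z = 2*4 = 8)
Y(s, Q) = 9 (Y(s, Q) = 9*1 = 9)
w(l, m) = 2
F(S, N) = (7 + S)/(9 + N) (F(S, N) = (S + 7)/(N + 9) = (7 + S)/(9 + N))
y = 3 + sqrt(5)/8 (y = 3 + sqrt(8 - 3)/8 = 3 + sqrt(5)/8 ≈ 3.2795)
j(k) = 3 + sqrt(5)/8
(61 + j(-4))*F(-6, w(5, -2)) = (61 + (3 + sqrt(5)/8))*((7 - 6)/(9 + 2)) = (64 + sqrt(5)/8)*(1/11) = 64/11 + sqrt(5)/88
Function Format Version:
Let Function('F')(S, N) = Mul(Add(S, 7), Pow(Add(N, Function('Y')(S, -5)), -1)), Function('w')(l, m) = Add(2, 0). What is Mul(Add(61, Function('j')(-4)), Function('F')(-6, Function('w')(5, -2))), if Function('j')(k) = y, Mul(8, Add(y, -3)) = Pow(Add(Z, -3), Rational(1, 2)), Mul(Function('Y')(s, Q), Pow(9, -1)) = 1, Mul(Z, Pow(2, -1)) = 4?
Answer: Add(Rational(64, 11), Mul(Rational(1, 88), Pow(5, Rational(1, 2)))) ≈ 5.8436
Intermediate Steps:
Z = 8 (Z = Mul(2, 4) = 8)
Function('Y')(s, Q) = 9 (Function('Y')(s, Q) = Mul(9, 1) = 9)
Function('w')(l, m) = 2
Function('F')(S, N) = Mul(Pow(Add(9, N), -1), Add(7, S)) (Function('F')(S, N) = Mul(Add(S, 7), Pow(Add(N, 9), -1)) = Mul(Add(7, S), Pow(Add(9, N), -1)) = Mul(Pow(Add(9, N), -1), Add(7, S)))
y = Add(3, Mul(Rational(1, 8), Pow(5, Rational(1, 2)))) (y = Add(3, Mul(Rational(1, 8), Pow(Add(8, -3), Rational(1, 2)))) = Add(3, Mul(Rational(1, 8), Pow(5, Rational(1, 2)))) ≈ 3.2795)
Function('j')(k) = Add(3, Mul(Rational(1, 8), Pow(5, Rational(1, 2))))
Mul(Add(61, Function('j')(-4)), Function('F')(-6, Function('w')(5, -2))) = Mul(Add(61, Add(3, Mul(Rational(1, 8), Pow(5, Rational(1, 2))))), Mul(Pow(Add(9, 2), -1), Add(7, -6))) = Mul(Add(64, Mul(Rational(1, 8), Pow(5, Rational(1, 2)))), Mul(Pow(11, -1), 1)) = Mul(Add(64, Mul(Rational(1, 8), Pow(5, Rational(1, 2)))), Mul(Rational(1, 11), 1)) = Mul(Add(64, Mul(Rational(1, 8), Pow(5, Rational(1, 2)))), Rational(1, 11)) = Add(Rational(64, 11), Mul(Rational(1, 88), Pow(5, Rational(1, 2))))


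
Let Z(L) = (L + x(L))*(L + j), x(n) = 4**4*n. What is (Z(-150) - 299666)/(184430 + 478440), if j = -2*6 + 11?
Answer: 2760692/331435 ≈ 8.3295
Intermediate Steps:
x(n) = 256*n
j = -1 (j = -12 + 11 = -1)
Z(L) = 257*L*(-1 + L) (Z(L) = (L + 256*L)*(L - 1) = (257*L)*(-1 + L) = 257*L*(-1 + L))
(Z(-150) - 299666)/(184430 + 478440) = (257*(-150)*(-1 - 150) - 299666)/(184430 + 478440) = (257*(-150)*(-151) - 299666)/662870 = (5821050 - 299666)*(1/662870) = 5521384*(1/662870) = 2760692/331435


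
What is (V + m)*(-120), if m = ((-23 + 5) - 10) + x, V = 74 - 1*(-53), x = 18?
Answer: -14040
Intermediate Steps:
V = 127 (V = 74 + 53 = 127)
m = -10 (m = ((-23 + 5) - 10) + 18 = (-18 - 10) + 18 = -28 + 18 = -10)
(V + m)*(-120) = (127 - 10)*(-120) = 117*(-120) = -14040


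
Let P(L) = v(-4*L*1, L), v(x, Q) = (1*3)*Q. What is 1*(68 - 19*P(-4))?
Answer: 296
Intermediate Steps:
v(x, Q) = 3*Q
P(L) = 3*L
1*(68 - 19*P(-4)) = 1*(68 - 57*(-4)) = 1*(68 - 19*(-12)) = 1*(68 + 228) = 1*296 = 296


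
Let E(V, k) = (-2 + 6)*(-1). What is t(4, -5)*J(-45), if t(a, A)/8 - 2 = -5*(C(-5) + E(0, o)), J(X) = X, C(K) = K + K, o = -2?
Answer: -25920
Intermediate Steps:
E(V, k) = -4 (E(V, k) = 4*(-1) = -4)
C(K) = 2*K
t(a, A) = 576 (t(a, A) = 16 + 8*(-5*(2*(-5) - 4)) = 16 + 8*(-5*(-10 - 4)) = 16 + 8*(-5*(-14)) = 16 + 8*70 = 16 + 560 = 576)
t(4, -5)*J(-45) = 576*(-45) = -25920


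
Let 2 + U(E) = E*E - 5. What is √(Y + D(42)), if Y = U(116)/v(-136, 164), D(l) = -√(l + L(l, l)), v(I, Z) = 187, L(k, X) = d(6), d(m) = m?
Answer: √(2514963 - 139876*√3)/187 ≈ 8.0617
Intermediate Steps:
L(k, X) = 6
U(E) = -7 + E² (U(E) = -2 + (E*E - 5) = -2 + (E² - 5) = -2 + (-5 + E²) = -7 + E²)
D(l) = -√(6 + l) (D(l) = -√(l + 6) = -√(6 + l))
Y = 13449/187 (Y = (-7 + 116²)/187 = (-7 + 13456)*(1/187) = 13449*(1/187) = 13449/187 ≈ 71.920)
√(Y + D(42)) = √(13449/187 - √(6 + 42)) = √(13449/187 - √48) = √(13449/187 - 4*√3)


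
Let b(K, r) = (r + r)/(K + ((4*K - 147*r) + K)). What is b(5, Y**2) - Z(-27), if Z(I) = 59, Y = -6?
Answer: -51755/877 ≈ -59.014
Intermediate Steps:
b(K, r) = 2*r/(-147*r + 6*K) (b(K, r) = (2*r)/(K + ((-147*r + 4*K) + K)) = (2*r)/(K + (-147*r + 5*K)) = (2*r)/(-147*r + 6*K) = 2*r/(-147*r + 6*K))
b(5, Y**2) - Z(-27) = (2/3)*(-6)**2/(-49*(-6)**2 + 2*5) - 1*59 = (2/3)*36/(-49*36 + 10) - 59 = (2/3)*36/(-1764 + 10) - 59 = (2/3)*36/(-1754) - 59 = (2/3)*36*(-1/1754) - 59 = -12/877 - 59 = -51755/877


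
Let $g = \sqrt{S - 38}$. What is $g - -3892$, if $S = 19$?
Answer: $3892 + i \sqrt{19} \approx 3892.0 + 4.3589 i$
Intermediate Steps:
$g = i \sqrt{19}$ ($g = \sqrt{19 - 38} = \sqrt{-19} = i \sqrt{19} \approx 4.3589 i$)
$g - -3892 = i \sqrt{19} - -3892 = i \sqrt{19} + 3892 = 3892 + i \sqrt{19}$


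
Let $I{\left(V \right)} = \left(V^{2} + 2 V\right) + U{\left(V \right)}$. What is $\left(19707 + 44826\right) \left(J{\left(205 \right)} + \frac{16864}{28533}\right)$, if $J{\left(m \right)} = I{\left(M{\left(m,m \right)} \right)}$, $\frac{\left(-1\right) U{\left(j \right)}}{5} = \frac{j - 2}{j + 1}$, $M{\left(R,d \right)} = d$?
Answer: $\frac{5364819116640809}{1959266} \approx 2.7382 \cdot 10^{9}$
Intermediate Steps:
$U{\left(j \right)} = - \frac{5 \left(-2 + j\right)}{1 + j}$ ($U{\left(j \right)} = - 5 \frac{j - 2}{j + 1} = - 5 \frac{-2 + j}{1 + j} = - \frac{5 \left(-2 + j\right)}{1 + j}$)
$I{\left(V \right)} = V^{2} + 2 V + \frac{5 \left(2 - V\right)}{1 + V}$ ($I{\left(V \right)} = \left(V^{2} + 2 V\right) + \frac{5 \left(2 - V\right)}{1 + V} = V^{2} + 2 V + \frac{5 \left(2 - V\right)}{1 + V}$)
$J{\left(m \right)} = \frac{10 - 5 m + m \left(1 + m\right) \left(2 + m\right)}{1 + m}$
$\left(19707 + 44826\right) \left(J{\left(205 \right)} + \frac{16864}{28533}\right) = \left(19707 + 44826\right) \left(\frac{10 - 1025 + 205 \left(1 + 205\right) \left(2 + 205\right)}{1 + 205} + \frac{16864}{28533}\right) = 64533 \left(\frac{10 - 1025 + 205 \cdot 206 \cdot 207}{206} + 16864 \cdot \frac{1}{28533}\right) = 64533 \left(\frac{10 - 1025 + 8741610}{206} + \frac{16864}{28533}\right) = 64533 \left(\frac{1}{206} \cdot 8740595 + \frac{16864}{28533}\right) = 64533 \left(\frac{8740595}{206} + \frac{16864}{28533}\right) = 64533 \cdot \frac{249398871119}{5877798} = \frac{5364819116640809}{1959266}$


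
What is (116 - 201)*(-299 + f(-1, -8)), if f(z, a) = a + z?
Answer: 26180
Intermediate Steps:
(116 - 201)*(-299 + f(-1, -8)) = (116 - 201)*(-299 + (-8 - 1)) = -85*(-299 - 9) = -85*(-308) = 26180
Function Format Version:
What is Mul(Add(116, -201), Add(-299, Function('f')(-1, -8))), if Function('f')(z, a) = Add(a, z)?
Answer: 26180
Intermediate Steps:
Mul(Add(116, -201), Add(-299, Function('f')(-1, -8))) = Mul(Add(116, -201), Add(-299, Add(-8, -1))) = Mul(-85, Add(-299, -9)) = Mul(-85, -308) = 26180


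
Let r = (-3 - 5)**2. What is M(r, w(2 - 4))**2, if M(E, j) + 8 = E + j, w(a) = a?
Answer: 2916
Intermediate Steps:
r = 64 (r = (-8)**2 = 64)
M(E, j) = -8 + E + j (M(E, j) = -8 + (E + j) = -8 + E + j)
M(r, w(2 - 4))**2 = (-8 + 64 + (2 - 4))**2 = (-8 + 64 - 2)**2 = 54**2 = 2916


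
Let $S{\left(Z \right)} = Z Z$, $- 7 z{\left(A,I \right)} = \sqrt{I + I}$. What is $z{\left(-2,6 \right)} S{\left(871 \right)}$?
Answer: $- \frac{1517282 \sqrt{3}}{7} \approx -3.7543 \cdot 10^{5}$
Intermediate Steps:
$z{\left(A,I \right)} = - \frac{\sqrt{2} \sqrt{I}}{7}$ ($z{\left(A,I \right)} = - \frac{\sqrt{I + I}}{7} = - \frac{\sqrt{2 I}}{7} = - \frac{\sqrt{2} \sqrt{I}}{7}$)
$S{\left(Z \right)} = Z^{2}$
$z{\left(-2,6 \right)} S{\left(871 \right)} = - \frac{\sqrt{2} \sqrt{6}}{7} \cdot 871^{2} = - \frac{2 \sqrt{3}}{7} \cdot 758641 = - \frac{1517282 \sqrt{3}}{7}$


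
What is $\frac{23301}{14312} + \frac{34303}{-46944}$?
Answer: $\frac{75362201}{83982816} \approx 0.89735$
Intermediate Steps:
$\frac{23301}{14312} + \frac{34303}{-46944} = 23301 \cdot \frac{1}{14312} + 34303 \left(- \frac{1}{46944}\right) = \frac{23301}{14312} - \frac{34303}{46944} = \frac{75362201}{83982816}$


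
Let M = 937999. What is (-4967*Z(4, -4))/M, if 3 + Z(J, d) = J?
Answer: -4967/937999 ≈ -0.0052953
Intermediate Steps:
Z(J, d) = -3 + J
(-4967*Z(4, -4))/M = -4967*(-3 + 4)/937999 = -4967*1*(1/937999) = -4967*1/937999 = -4967/937999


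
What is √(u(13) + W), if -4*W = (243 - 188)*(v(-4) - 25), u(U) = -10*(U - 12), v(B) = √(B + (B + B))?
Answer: √(1335 - 110*I*√3)/2 ≈ 18.315 - 1.3003*I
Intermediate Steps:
v(B) = √3*√B (v(B) = √(B + 2*B) = √(3*B) = √3*√B)
u(U) = 120 - 10*U (u(U) = -10*(-12 + U) = 120 - 10*U)
W = 1375/4 - 55*I*√3/2 (W = -(243 - 188)*(√3*√(-4) - 25)/4 = -55*(√3*(2*I) - 25)/4 = -55*(2*I*√3 - 25)/4 = -55*(-25 + 2*I*√3)/4 = -(-1375 + 110*I*√3)/4 = 1375/4 - 55*I*√3/2 ≈ 343.75 - 47.631*I)
√(u(13) + W) = √((120 - 10*13) + (1375/4 - 55*I*√3/2)) = √((120 - 130) + (1375/4 - 55*I*√3/2)) = √(-10 + (1375/4 - 55*I*√3/2)) = √(1335/4 - 55*I*√3/2)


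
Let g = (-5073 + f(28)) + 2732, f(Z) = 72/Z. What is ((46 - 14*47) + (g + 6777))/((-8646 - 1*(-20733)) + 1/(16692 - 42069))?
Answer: 339874161/1073561293 ≈ 0.31659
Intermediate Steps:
g = -16369/7 (g = (-5073 + 72/28) + 2732 = (-5073 + 72*(1/28)) + 2732 = (-5073 + 18/7) + 2732 = -35493/7 + 2732 = -16369/7 ≈ -2338.4)
((46 - 14*47) + (g + 6777))/((-8646 - 1*(-20733)) + 1/(16692 - 42069)) = ((46 - 14*47) + (-16369/7 + 6777))/((-8646 - 1*(-20733)) + 1/(16692 - 42069)) = ((46 - 658) + 31070/7)/((-8646 + 20733) + 1/(-25377)) = (-612 + 31070/7)/(12087 - 1/25377) = 26786/(7*(306731798/25377)) = (26786/7)*(25377/306731798) = 339874161/1073561293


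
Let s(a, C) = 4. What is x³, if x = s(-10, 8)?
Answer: 64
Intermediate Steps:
x = 4
x³ = 4³ = 64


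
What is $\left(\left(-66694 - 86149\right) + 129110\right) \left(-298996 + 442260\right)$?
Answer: $-3400084512$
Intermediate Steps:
$\left(\left(-66694 - 86149\right) + 129110\right) \left(-298996 + 442260\right) = \left(\left(-66694 - 86149\right) + 129110\right) 143264 = \left(-152843 + 129110\right) 143264 = \left(-23733\right) 143264 = -3400084512$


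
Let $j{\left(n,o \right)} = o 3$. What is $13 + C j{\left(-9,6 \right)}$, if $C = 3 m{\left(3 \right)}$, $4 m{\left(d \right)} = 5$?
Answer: $\frac{161}{2} \approx 80.5$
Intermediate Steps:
$j{\left(n,o \right)} = 3 o$
$m{\left(d \right)} = \frac{5}{4}$ ($m{\left(d \right)} = \frac{1}{4} \cdot 5 = \frac{5}{4}$)
$C = \frac{15}{4}$ ($C = 3 \cdot \frac{5}{4} = \frac{15}{4} \approx 3.75$)
$13 + C j{\left(-9,6 \right)} = 13 + \frac{15 \cdot 3 \cdot 6}{4} = 13 + \frac{15}{4} \cdot 18 = 13 + \frac{135}{2} = \frac{161}{2}$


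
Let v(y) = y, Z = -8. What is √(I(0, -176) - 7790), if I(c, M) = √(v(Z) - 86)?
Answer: √(-7790 + I*√94) ≈ 0.0549 + 88.261*I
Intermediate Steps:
I(c, M) = I*√94 (I(c, M) = √(-8 - 86) = √(-94) = I*√94)
√(I(0, -176) - 7790) = √(I*√94 - 7790) = √(-7790 + I*√94)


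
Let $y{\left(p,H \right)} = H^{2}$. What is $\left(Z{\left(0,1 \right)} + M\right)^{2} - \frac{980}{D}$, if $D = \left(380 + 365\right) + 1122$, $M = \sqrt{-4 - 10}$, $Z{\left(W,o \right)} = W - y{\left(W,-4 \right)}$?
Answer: $\frac{450834}{1867} - 32 i \sqrt{14} \approx 241.48 - 119.73 i$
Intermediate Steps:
$Z{\left(W,o \right)} = -16 + W$ ($Z{\left(W,o \right)} = W - \left(-4\right)^{2} = W - 16 = -16 + W$)
$M = i \sqrt{14}$ ($M = \sqrt{-14} = i \sqrt{14} \approx 3.7417 i$)
$D = 1867$ ($D = 745 + 1122 = 1867$)
$\left(Z{\left(0,1 \right)} + M\right)^{2} - \frac{980}{D} = \left(\left(-16 + 0\right) + i \sqrt{14}\right)^{2} - \frac{980}{1867} = \left(-16 + i \sqrt{14}\right)^{2} - 980 \cdot \frac{1}{1867} = \left(-16 + i \sqrt{14}\right)^{2} - \frac{980}{1867} = - \frac{980}{1867} + \left(-16 + i \sqrt{14}\right)^{2}$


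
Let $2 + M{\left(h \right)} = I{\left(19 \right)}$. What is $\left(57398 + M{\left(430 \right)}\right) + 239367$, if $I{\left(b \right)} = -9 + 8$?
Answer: $296762$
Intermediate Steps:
$I{\left(b \right)} = -1$
$M{\left(h \right)} = -3$ ($M{\left(h \right)} = -2 - 1 = -3$)
$\left(57398 + M{\left(430 \right)}\right) + 239367 = \left(57398 - 3\right) + 239367 = 57395 + 239367 = 296762$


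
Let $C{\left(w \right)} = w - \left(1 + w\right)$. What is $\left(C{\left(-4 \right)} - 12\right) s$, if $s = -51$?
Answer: $663$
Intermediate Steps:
$C{\left(w \right)} = -1$
$\left(C{\left(-4 \right)} - 12\right) s = \left(-1 - 12\right) \left(-51\right) = \left(-13\right) \left(-51\right) = 663$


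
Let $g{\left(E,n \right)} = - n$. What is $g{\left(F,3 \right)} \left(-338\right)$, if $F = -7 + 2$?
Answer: $1014$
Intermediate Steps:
$F = -5$
$g{\left(F,3 \right)} \left(-338\right) = \left(-1\right) 3 \left(-338\right) = \left(-3\right) \left(-338\right) = 1014$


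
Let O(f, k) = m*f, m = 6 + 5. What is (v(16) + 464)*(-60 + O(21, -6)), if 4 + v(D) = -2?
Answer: 78318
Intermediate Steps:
m = 11
v(D) = -6 (v(D) = -4 - 2 = -6)
O(f, k) = 11*f
(v(16) + 464)*(-60 + O(21, -6)) = (-6 + 464)*(-60 + 11*21) = 458*(-60 + 231) = 458*171 = 78318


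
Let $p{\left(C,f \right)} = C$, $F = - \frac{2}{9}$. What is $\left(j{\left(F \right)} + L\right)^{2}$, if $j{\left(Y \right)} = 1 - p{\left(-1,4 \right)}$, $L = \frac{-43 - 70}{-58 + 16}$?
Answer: $\frac{38809}{1764} \approx 22.001$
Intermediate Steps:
$F = - \frac{2}{9}$ ($F = \left(-2\right) \frac{1}{9} = - \frac{2}{9} \approx -0.22222$)
$L = \frac{113}{42}$ ($L = - \frac{113}{-42} = \left(-113\right) \left(- \frac{1}{42}\right) = \frac{113}{42} \approx 2.6905$)
$j{\left(Y \right)} = 2$ ($j{\left(Y \right)} = 1 - -1 = 1 + 1 = 2$)
$\left(j{\left(F \right)} + L\right)^{2} = \left(2 + \frac{113}{42}\right)^{2} = \left(\frac{197}{42}\right)^{2} = \frac{38809}{1764}$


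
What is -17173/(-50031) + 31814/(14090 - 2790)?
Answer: 892870567/282675150 ≈ 3.1586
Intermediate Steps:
-17173/(-50031) + 31814/(14090 - 2790) = -17173*(-1/50031) + 31814/11300 = 17173/50031 + 31814*(1/11300) = 17173/50031 + 15907/5650 = 892870567/282675150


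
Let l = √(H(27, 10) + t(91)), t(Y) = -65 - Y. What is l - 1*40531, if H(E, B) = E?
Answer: -40531 + I*√129 ≈ -40531.0 + 11.358*I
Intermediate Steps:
l = I*√129 (l = √(27 + (-65 - 1*91)) = √(27 + (-65 - 91)) = √(27 - 156) = √(-129) = I*√129 ≈ 11.358*I)
l - 1*40531 = I*√129 - 1*40531 = I*√129 - 40531 = -40531 + I*√129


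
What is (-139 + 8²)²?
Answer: 5625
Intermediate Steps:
(-139 + 8²)² = (-139 + 64)² = (-75)² = 5625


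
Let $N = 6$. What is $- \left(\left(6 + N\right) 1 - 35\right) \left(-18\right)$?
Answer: $-414$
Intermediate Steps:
$- \left(\left(6 + N\right) 1 - 35\right) \left(-18\right) = - \left(\left(6 + 6\right) 1 - 35\right) \left(-18\right) = - \left(12 \cdot 1 - 35\right) \left(-18\right) = - \left(12 - 35\right) \left(-18\right) = - \left(-23\right) \left(-18\right) = \left(-1\right) 414 = -414$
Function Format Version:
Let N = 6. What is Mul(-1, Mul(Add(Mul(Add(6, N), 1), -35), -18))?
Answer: -414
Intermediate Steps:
Mul(-1, Mul(Add(Mul(Add(6, N), 1), -35), -18)) = Mul(-1, Mul(Add(Mul(Add(6, 6), 1), -35), -18)) = Mul(-1, Mul(Add(Mul(12, 1), -35), -18)) = Mul(-1, Mul(Add(12, -35), -18)) = Mul(-1, Mul(-23, -18)) = Mul(-1, 414) = -414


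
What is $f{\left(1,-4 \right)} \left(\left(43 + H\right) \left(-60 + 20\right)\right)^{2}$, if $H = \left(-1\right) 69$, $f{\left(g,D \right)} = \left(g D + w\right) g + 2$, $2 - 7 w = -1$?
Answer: $- \frac{11897600}{7} \approx -1.6997 \cdot 10^{6}$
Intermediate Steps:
$w = \frac{3}{7}$ ($w = \frac{2}{7} - - \frac{1}{7} = \frac{2}{7} + \frac{1}{7} = \frac{3}{7} \approx 0.42857$)
$f{\left(g,D \right)} = 2 + g \left(\frac{3}{7} + D g\right)$ ($f{\left(g,D \right)} = \left(g D + \frac{3}{7}\right) g + 2 = \left(D g + \frac{3}{7}\right) g + 2 = \left(\frac{3}{7} + D g\right) g + 2 = g \left(\frac{3}{7} + D g\right) + 2 = 2 + g \left(\frac{3}{7} + D g\right)$)
$H = -69$
$f{\left(1,-4 \right)} \left(\left(43 + H\right) \left(-60 + 20\right)\right)^{2} = \left(2 + \frac{3}{7} \cdot 1 - 4 \cdot 1^{2}\right) \left(\left(43 - 69\right) \left(-60 + 20\right)\right)^{2} = \left(2 + \frac{3}{7} - 4\right) \left(\left(-26\right) \left(-40\right)\right)^{2} = \left(2 + \frac{3}{7} - 4\right) 1040^{2} = \left(- \frac{11}{7}\right) 1081600 = - \frac{11897600}{7}$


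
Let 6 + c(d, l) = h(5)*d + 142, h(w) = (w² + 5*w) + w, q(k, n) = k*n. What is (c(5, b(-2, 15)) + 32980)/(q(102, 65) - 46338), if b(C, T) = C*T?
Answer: -33391/39708 ≈ -0.84091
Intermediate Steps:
h(w) = w² + 6*w
c(d, l) = 136 + 55*d (c(d, l) = -6 + ((5*(6 + 5))*d + 142) = -6 + ((5*11)*d + 142) = -6 + (55*d + 142) = -6 + (142 + 55*d) = 136 + 55*d)
(c(5, b(-2, 15)) + 32980)/(q(102, 65) - 46338) = ((136 + 55*5) + 32980)/(102*65 - 46338) = ((136 + 275) + 32980)/(6630 - 46338) = (411 + 32980)/(-39708) = 33391*(-1/39708) = -33391/39708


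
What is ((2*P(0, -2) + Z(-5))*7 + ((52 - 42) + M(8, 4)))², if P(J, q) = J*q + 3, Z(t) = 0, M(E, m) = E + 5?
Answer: 4225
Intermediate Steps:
M(E, m) = 5 + E
P(J, q) = 3 + J*q
((2*P(0, -2) + Z(-5))*7 + ((52 - 42) + M(8, 4)))² = ((2*(3 + 0*(-2)) + 0)*7 + ((52 - 42) + (5 + 8)))² = ((2*(3 + 0) + 0)*7 + (10 + 13))² = ((2*3 + 0)*7 + 23)² = ((6 + 0)*7 + 23)² = (6*7 + 23)² = (42 + 23)² = 65² = 4225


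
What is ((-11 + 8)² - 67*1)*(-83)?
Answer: 4814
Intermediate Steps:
((-11 + 8)² - 67*1)*(-83) = ((-3)² - 67)*(-83) = (9 - 67)*(-83) = -58*(-83) = 4814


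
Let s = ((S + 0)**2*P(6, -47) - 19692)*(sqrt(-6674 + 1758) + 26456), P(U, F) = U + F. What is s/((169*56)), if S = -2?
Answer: -65663792/1183 - 4964*I*sqrt(1229)/1183 ≈ -55506.0 - 147.1*I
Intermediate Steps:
P(U, F) = F + U
s = -525310336 - 39712*I*sqrt(1229) (s = ((-2 + 0)**2*(-47 + 6) - 19692)*(sqrt(-6674 + 1758) + 26456) = ((-2)**2*(-41) - 19692)*(sqrt(-4916) + 26456) = (4*(-41) - 19692)*(2*I*sqrt(1229) + 26456) = (-164 - 19692)*(26456 + 2*I*sqrt(1229)) = -19856*(26456 + 2*I*sqrt(1229)) = -525310336 - 39712*I*sqrt(1229) ≈ -5.2531e+8 - 1.3922e+6*I)
s/((169*56)) = (-525310336 - 39712*I*sqrt(1229))/((169*56)) = (-525310336 - 39712*I*sqrt(1229))/9464 = (-525310336 - 39712*I*sqrt(1229))*(1/9464) = -65663792/1183 - 4964*I*sqrt(1229)/1183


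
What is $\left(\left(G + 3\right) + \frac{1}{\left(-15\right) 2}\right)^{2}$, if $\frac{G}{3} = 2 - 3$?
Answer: $\frac{1}{900} \approx 0.0011111$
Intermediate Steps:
$G = -3$ ($G = 3 \left(2 - 3\right) = 3 \left(-1\right) = -3$)
$\left(\left(G + 3\right) + \frac{1}{\left(-15\right) 2}\right)^{2} = \left(\left(-3 + 3\right) + \frac{1}{\left(-15\right) 2}\right)^{2} = \left(0 - \frac{1}{30}\right)^{2} = \left(- \frac{1}{30}\right)^{2} = \frac{1}{900}$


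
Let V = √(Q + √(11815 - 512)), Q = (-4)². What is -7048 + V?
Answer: -7048 + √(16 + √11303) ≈ -7036.9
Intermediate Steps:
Q = 16
V = √(16 + √11303) (V = √(16 + √(11815 - 512)) = √(16 + √11303) ≈ 11.060)
-7048 + V = -7048 + √(16 + √11303)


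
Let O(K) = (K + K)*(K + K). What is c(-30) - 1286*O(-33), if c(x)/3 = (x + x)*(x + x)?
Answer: -5591016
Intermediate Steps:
c(x) = 12*x² (c(x) = 3*((x + x)*(x + x)) = 3*((2*x)*(2*x)) = 3*(4*x²) = 12*x²)
O(K) = 4*K² (O(K) = (2*K)*(2*K) = 4*K²)
c(-30) - 1286*O(-33) = 12*(-30)² - 5144*(-33)² = 12*900 - 5144*1089 = 10800 - 1286*4356 = 10800 - 5601816 = -5591016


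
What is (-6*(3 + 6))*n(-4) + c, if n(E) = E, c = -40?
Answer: 176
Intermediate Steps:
(-6*(3 + 6))*n(-4) + c = -6*(3 + 6)*(-4) - 40 = -6*9*(-4) - 40 = -54*(-4) - 40 = 216 - 40 = 176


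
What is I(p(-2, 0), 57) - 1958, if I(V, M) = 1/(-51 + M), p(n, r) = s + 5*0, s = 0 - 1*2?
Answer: -11747/6 ≈ -1957.8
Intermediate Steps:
s = -2 (s = 0 - 2 = -2)
p(n, r) = -2 (p(n, r) = -2 + 5*0 = -2 + 0 = -2)
I(p(-2, 0), 57) - 1958 = 1/(-51 + 57) - 1958 = 1/6 - 1958 = -11747/6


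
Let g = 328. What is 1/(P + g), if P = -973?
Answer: -1/645 ≈ -0.0015504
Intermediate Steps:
1/(P + g) = 1/(-973 + 328) = 1/(-645) = -1/645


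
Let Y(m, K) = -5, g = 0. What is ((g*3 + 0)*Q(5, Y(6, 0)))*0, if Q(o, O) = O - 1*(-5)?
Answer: 0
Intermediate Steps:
Q(o, O) = 5 + O (Q(o, O) = O + 5 = 5 + O)
((g*3 + 0)*Q(5, Y(6, 0)))*0 = ((0*3 + 0)*(5 - 5))*0 = ((0 + 0)*0)*0 = (0*0)*0 = 0*0 = 0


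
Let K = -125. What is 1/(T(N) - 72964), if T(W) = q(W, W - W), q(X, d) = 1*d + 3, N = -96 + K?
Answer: -1/72961 ≈ -1.3706e-5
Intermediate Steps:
N = -221 (N = -96 - 125 = -221)
q(X, d) = 3 + d (q(X, d) = d + 3 = 3 + d)
T(W) = 3 (T(W) = 3 + (W - W) = 3 + 0 = 3)
1/(T(N) - 72964) = 1/(3 - 72964) = 1/(-72961) = -1/72961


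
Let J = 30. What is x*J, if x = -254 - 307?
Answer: -16830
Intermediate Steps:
x = -561
x*J = -561*30 = -16830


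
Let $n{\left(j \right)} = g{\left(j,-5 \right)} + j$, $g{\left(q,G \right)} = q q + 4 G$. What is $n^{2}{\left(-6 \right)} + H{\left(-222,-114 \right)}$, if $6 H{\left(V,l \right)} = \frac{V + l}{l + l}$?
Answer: $\frac{5714}{57} \approx 100.25$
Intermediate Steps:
$g{\left(q,G \right)} = q^{2} + 4 G$
$H{\left(V,l \right)} = \frac{V + l}{12 l}$ ($H{\left(V,l \right)} = \frac{\left(V + l\right) \frac{1}{l + l}}{6} = \frac{\left(V + l\right) \frac{1}{2 l}}{6} = \frac{\frac{1}{2} \frac{1}{l} \left(V + l\right)}{6} = \frac{V + l}{12 l}$)
$n{\left(j \right)} = -20 + j + j^{2}$ ($n{\left(j \right)} = \left(j^{2} + 4 \left(-5\right)\right) + j = \left(j^{2} - 20\right) + j = \left(-20 + j^{2}\right) + j = -20 + j + j^{2}$)
$n^{2}{\left(-6 \right)} + H{\left(-222,-114 \right)} = \left(-20 - 6 + \left(-6\right)^{2}\right)^{2} + \frac{-222 - 114}{12 \left(-114\right)} = \left(-20 - 6 + 36\right)^{2} + \frac{1}{12} \left(- \frac{1}{114}\right) \left(-336\right) = 10^{2} + \frac{14}{57} = 100 + \frac{14}{57} = \frac{5714}{57}$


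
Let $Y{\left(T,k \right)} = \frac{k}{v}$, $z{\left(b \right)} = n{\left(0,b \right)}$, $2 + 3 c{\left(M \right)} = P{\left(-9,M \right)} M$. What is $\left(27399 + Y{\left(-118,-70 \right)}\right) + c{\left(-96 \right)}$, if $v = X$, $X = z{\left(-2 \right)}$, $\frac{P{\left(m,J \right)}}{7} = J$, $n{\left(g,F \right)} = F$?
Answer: $\frac{146812}{3} \approx 48937.0$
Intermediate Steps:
$P{\left(m,J \right)} = 7 J$
$c{\left(M \right)} = - \frac{2}{3} + \frac{7 M^{2}}{3}$ ($c{\left(M \right)} = - \frac{2}{3} + \frac{7 M M}{3} = - \frac{2}{3} + \frac{7 M^{2}}{3}$)
$z{\left(b \right)} = b$
$X = -2$
$v = -2$
$Y{\left(T,k \right)} = - \frac{k}{2}$ ($Y{\left(T,k \right)} = \frac{k}{-2} = k \left(- \frac{1}{2}\right) = - \frac{k}{2}$)
$\left(27399 + Y{\left(-118,-70 \right)}\right) + c{\left(-96 \right)} = \left(27399 - -35\right) - \left(\frac{2}{3} - \frac{7 \left(-96\right)^{2}}{3}\right) = \left(27399 + 35\right) + \left(- \frac{2}{3} + \frac{7}{3} \cdot 9216\right) = 27434 + \left(- \frac{2}{3} + 21504\right) = 27434 + \frac{64510}{3} = \frac{146812}{3}$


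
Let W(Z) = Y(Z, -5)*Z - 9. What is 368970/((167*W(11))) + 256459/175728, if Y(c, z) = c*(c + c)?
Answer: 3642097481/1588907472 ≈ 2.2922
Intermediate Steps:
Y(c, z) = 2*c**2 (Y(c, z) = c*(2*c) = 2*c**2)
W(Z) = -9 + 2*Z**3 (W(Z) = (2*Z**2)*Z - 9 = 2*Z**3 - 9 = -9 + 2*Z**3)
368970/((167*W(11))) + 256459/175728 = 368970/((167*(-9 + 2*11**3))) + 256459/175728 = 368970/((167*(-9 + 2*1331))) + 256459*(1/175728) = 368970/((167*(-9 + 2662))) + 36637/25104 = 368970/((167*2653)) + 36637/25104 = 368970/443051 + 36637/25104 = 368970*(1/443051) + 36637/25104 = 52710/63293 + 36637/25104 = 3642097481/1588907472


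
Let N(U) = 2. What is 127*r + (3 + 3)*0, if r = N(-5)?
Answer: 254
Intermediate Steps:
r = 2
127*r + (3 + 3)*0 = 127*2 + (3 + 3)*0 = 254 + 6*0 = 254 + 0 = 254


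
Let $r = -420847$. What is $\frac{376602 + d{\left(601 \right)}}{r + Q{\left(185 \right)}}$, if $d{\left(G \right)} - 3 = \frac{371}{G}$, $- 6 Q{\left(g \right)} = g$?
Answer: $- \frac{1358039856}{1517685467} \approx -0.89481$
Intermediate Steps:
$Q{\left(g \right)} = - \frac{g}{6}$
$d{\left(G \right)} = 3 + \frac{371}{G}$
$\frac{376602 + d{\left(601 \right)}}{r + Q{\left(185 \right)}} = \frac{376602 + \left(3 + \frac{371}{601}\right)}{-420847 - \frac{185}{6}} = \frac{376602 + \left(3 + 371 \cdot \frac{1}{601}\right)}{-420847 - \frac{185}{6}} = \frac{376602 + \left(3 + \frac{371}{601}\right)}{- \frac{2525267}{6}} = \left(376602 + \frac{2174}{601}\right) \left(- \frac{6}{2525267}\right) = \frac{226339976}{601} \left(- \frac{6}{2525267}\right) = - \frac{1358039856}{1517685467}$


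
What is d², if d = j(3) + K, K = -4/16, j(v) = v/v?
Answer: 9/16 ≈ 0.56250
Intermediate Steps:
j(v) = 1
K = -¼ (K = -4*1/16 = -¼ ≈ -0.25000)
d = ¾ (d = 1 - ¼ = ¾ ≈ 0.75000)
d² = (¾)² = 9/16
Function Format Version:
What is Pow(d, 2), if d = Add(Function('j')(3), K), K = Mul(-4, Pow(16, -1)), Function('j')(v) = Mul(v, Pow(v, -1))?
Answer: Rational(9, 16) ≈ 0.56250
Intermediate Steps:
Function('j')(v) = 1
K = Rational(-1, 4) (K = Mul(-4, Rational(1, 16)) = Rational(-1, 4) ≈ -0.25000)
d = Rational(3, 4) (d = Add(1, Rational(-1, 4)) = Rational(3, 4) ≈ 0.75000)
Pow(d, 2) = Pow(Rational(3, 4), 2) = Rational(9, 16)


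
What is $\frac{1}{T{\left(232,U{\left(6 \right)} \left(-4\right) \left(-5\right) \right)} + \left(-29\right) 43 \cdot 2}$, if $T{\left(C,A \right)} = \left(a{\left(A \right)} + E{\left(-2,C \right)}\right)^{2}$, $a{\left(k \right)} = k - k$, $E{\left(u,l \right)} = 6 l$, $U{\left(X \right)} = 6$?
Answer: $\frac{1}{1935170} \approx 5.1675 \cdot 10^{-7}$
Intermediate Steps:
$a{\left(k \right)} = 0$
$T{\left(C,A \right)} = 36 C^{2}$ ($T{\left(C,A \right)} = \left(0 + 6 C\right)^{2} = \left(6 C\right)^{2} = 36 C^{2}$)
$\frac{1}{T{\left(232,U{\left(6 \right)} \left(-4\right) \left(-5\right) \right)} + \left(-29\right) 43 \cdot 2} = \frac{1}{36 \cdot 232^{2} + \left(-29\right) 43 \cdot 2} = \frac{1}{36 \cdot 53824 - 2494} = \frac{1}{1937664 - 2494} = \frac{1}{1935170}$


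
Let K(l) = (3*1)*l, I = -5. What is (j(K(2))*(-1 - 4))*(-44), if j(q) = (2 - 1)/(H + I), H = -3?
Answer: -55/2 ≈ -27.500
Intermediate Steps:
K(l) = 3*l
j(q) = -⅛ (j(q) = (2 - 1)/(-3 - 5) = 1/(-8) = 1*(-⅛) = -⅛)
(j(K(2))*(-1 - 4))*(-44) = -(-1 - 4)/8*(-44) = -⅛*(-5)*(-44) = (5/8)*(-44) = -55/2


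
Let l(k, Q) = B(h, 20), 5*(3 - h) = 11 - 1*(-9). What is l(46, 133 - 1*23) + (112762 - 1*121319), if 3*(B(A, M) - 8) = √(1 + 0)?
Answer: -25646/3 ≈ -8548.7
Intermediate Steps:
h = -1 (h = 3 - (11 - 1*(-9))/5 = 3 - (11 + 9)/5 = 3 - ⅕*20 = 3 - 4 = -1)
B(A, M) = 25/3 (B(A, M) = 8 + √(1 + 0)/3 = 8 + √1/3 = 8 + (⅓)*1 = 8 + ⅓ = 25/3)
l(k, Q) = 25/3
l(46, 133 - 1*23) + (112762 - 1*121319) = 25/3 + (112762 - 1*121319) = 25/3 + (112762 - 121319) = 25/3 - 8557 = -25646/3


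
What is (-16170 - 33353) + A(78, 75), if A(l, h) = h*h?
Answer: -43898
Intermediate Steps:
A(l, h) = h**2
(-16170 - 33353) + A(78, 75) = (-16170 - 33353) + 75**2 = -49523 + 5625 = -43898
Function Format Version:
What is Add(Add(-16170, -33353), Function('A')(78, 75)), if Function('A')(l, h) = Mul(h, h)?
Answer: -43898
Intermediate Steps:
Function('A')(l, h) = Pow(h, 2)
Add(Add(-16170, -33353), Function('A')(78, 75)) = Add(Add(-16170, -33353), Pow(75, 2)) = Add(-49523, 5625) = -43898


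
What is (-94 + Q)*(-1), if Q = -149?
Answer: 243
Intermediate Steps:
(-94 + Q)*(-1) = (-94 - 149)*(-1) = -243*(-1) = 243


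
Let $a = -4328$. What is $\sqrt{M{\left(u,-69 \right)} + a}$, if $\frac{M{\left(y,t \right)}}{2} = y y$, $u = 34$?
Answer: $12 i \sqrt{14} \approx 44.9 i$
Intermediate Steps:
$M{\left(y,t \right)} = 2 y^{2}$ ($M{\left(y,t \right)} = 2 y y = 2 y^{2}$)
$\sqrt{M{\left(u,-69 \right)} + a} = \sqrt{2 \cdot 34^{2} - 4328} = \sqrt{2 \cdot 1156 - 4328} = \sqrt{2312 - 4328} = \sqrt{-2016} = 12 i \sqrt{14}$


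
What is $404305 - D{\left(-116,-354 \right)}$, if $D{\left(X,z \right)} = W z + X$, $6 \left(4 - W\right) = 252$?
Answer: $390969$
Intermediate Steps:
$W = -38$ ($W = 4 - 42 = -38$)
$D{\left(X,z \right)} = X - 38 z$ ($D{\left(X,z \right)} = - 38 z + X = X - 38 z$)
$404305 - D{\left(-116,-354 \right)} = 404305 - \left(-116 - -13452\right) = 404305 - \left(-116 + 13452\right) = 404305 - 13336 = 390969$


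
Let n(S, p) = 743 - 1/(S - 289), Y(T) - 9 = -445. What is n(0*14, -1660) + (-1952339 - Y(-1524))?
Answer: -563885239/289 ≈ -1.9512e+6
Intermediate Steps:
Y(T) = -436 (Y(T) = 9 - 445 = -436)
n(S, p) = 743 - 1/(-289 + S)
n(0*14, -1660) + (-1952339 - Y(-1524)) = (-214728 + 743*(0*14))/(-289 + 0*14) + (-1952339 - 1*(-436)) = (-214728 + 743*0)/(-289 + 0) + (-1952339 + 436) = (-214728 + 0)/(-289) - 1951903 = -1/289*(-214728) - 1951903 = 214728/289 - 1951903 = -563885239/289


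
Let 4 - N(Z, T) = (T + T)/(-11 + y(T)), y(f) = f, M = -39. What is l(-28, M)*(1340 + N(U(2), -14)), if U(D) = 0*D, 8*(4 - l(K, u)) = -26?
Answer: 243397/25 ≈ 9735.9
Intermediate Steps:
l(K, u) = 29/4 (l(K, u) = 4 - ⅛*(-26) = 4 + 13/4 = 29/4)
U(D) = 0
N(Z, T) = 4 - 2*T/(-11 + T) (N(Z, T) = 4 - (T + T)/(-11 + T) = 4 - 2*T/(-11 + T))
l(-28, M)*(1340 + N(U(2), -14)) = 29*(1340 + 2*(-22 - 14)/(-11 - 14))/4 = 29*(1340 + 2*(-36)/(-25))/4 = 29*(1340 + 2*(-1/25)*(-36))/4 = 29*(1340 + 72/25)/4 = (29/4)*(33572/25) = 243397/25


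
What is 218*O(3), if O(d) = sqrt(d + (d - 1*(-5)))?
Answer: 218*sqrt(11) ≈ 723.02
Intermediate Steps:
O(d) = sqrt(5 + 2*d) (O(d) = sqrt(d + (d + 5)) = sqrt(d + (5 + d)) = sqrt(5 + 2*d))
218*O(3) = 218*sqrt(5 + 2*3) = 218*sqrt(5 + 6) = 218*sqrt(11)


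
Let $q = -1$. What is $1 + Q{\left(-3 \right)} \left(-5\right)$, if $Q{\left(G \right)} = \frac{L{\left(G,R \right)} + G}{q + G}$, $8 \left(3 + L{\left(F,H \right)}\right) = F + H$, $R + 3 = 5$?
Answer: $- \frac{213}{32} \approx -6.6563$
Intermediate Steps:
$R = 2$ ($R = -3 + 5 = 2$)
$L{\left(F,H \right)} = -3 + \frac{F}{8} + \frac{H}{8}$ ($L{\left(F,H \right)} = -3 + \frac{F + H}{8} = -3 + \left(\frac{F}{8} + \frac{H}{8}\right) = -3 + \frac{F}{8} + \frac{H}{8}$)
$Q{\left(G \right)} = \frac{- \frac{11}{4} + \frac{9 G}{8}}{-1 + G}$ ($Q{\left(G \right)} = \frac{\left(-3 + \frac{G}{8} + \frac{1}{8} \cdot 2\right) + G}{-1 + G} = \frac{\left(-3 + \frac{G}{8} + \frac{1}{4}\right) + G}{-1 + G} = \frac{\left(- \frac{11}{4} + \frac{G}{8}\right) + G}{-1 + G} = \frac{- \frac{11}{4} + \frac{9 G}{8}}{-1 + G}$)
$1 + Q{\left(-3 \right)} \left(-5\right) = 1 + \frac{-22 + 9 \left(-3\right)}{8 \left(-1 - 3\right)} \left(-5\right) = 1 + \frac{-22 - 27}{8 \left(-4\right)} \left(-5\right) = 1 + \frac{1}{8} \left(- \frac{1}{4}\right) \left(-49\right) \left(-5\right) = 1 + \frac{49}{32} \left(-5\right) = 1 - \frac{245}{32} = - \frac{213}{32}$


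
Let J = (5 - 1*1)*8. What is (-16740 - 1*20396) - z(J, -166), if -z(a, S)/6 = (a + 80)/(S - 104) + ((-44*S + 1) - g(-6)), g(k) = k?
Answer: 302738/45 ≈ 6727.5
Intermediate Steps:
J = 32 (J = (5 - 1)*8 = 4*8 = 32)
z(a, S) = -42 + 264*S - 6*(80 + a)/(-104 + S) (z(a, S) = -6*((a + 80)/(S - 104) + ((-44*S + 1) - 1*(-6))) = -6*((80 + a)/(-104 + S) + ((1 - 44*S) + 6)) = -6*((80 + a)/(-104 + S) + (7 - 44*S)) = -6*(7 - 44*S + (80 + a)/(-104 + S)) = -42 + 264*S - 6*(80 + a)/(-104 + S))
(-16740 - 1*20396) - z(J, -166) = (-16740 - 1*20396) - 6*(648 - 1*32 - 4583*(-166) + 44*(-166)**2)/(-104 - 166) = (-16740 - 20396) - 6*(648 - 32 + 760778 + 44*27556)/(-270) = -37136 - 6*(-1)*(648 - 32 + 760778 + 1212464)/270 = -37136 - 6*(-1)*1973858/270 = -37136 - 1*(-1973858/45) = -37136 + 1973858/45 = 302738/45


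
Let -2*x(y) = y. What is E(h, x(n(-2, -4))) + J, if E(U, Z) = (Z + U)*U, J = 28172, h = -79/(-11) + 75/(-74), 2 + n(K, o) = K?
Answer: 18700039141/662596 ≈ 28222.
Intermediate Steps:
n(K, o) = -2 + K
x(y) = -y/2
h = 5021/814 (h = -79*(-1/11) + 75*(-1/74) = 79/11 - 75/74 = 5021/814 ≈ 6.1683)
E(U, Z) = U*(U + Z) (E(U, Z) = (U + Z)*U = U*(U + Z))
E(h, x(n(-2, -4))) + J = 5021*(5021/814 - (-2 - 2)/2)/814 + 28172 = 5021*(5021/814 - ½*(-4))/814 + 28172 = 5021*(5021/814 + 2)/814 + 28172 = (5021/814)*(6649/814) + 28172 = 33384629/662596 + 28172 = 18700039141/662596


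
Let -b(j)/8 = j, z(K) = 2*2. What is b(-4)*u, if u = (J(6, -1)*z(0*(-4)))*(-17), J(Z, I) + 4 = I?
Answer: 10880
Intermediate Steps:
z(K) = 4
J(Z, I) = -4 + I
b(j) = -8*j
u = 340 (u = ((-4 - 1)*4)*(-17) = -5*4*(-17) = -20*(-17) = 340)
b(-4)*u = -8*(-4)*340 = 32*340 = 10880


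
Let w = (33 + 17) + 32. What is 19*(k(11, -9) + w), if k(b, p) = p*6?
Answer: 532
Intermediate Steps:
k(b, p) = 6*p
w = 82 (w = 50 + 32 = 82)
19*(k(11, -9) + w) = 19*(6*(-9) + 82) = 19*(-54 + 82) = 19*28 = 532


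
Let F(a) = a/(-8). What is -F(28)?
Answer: 7/2 ≈ 3.5000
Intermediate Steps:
F(a) = -a/8 (F(a) = a*(-⅛) = -a/8)
-F(28) = -(-1)*28/8 = -1*(-7/2) = 7/2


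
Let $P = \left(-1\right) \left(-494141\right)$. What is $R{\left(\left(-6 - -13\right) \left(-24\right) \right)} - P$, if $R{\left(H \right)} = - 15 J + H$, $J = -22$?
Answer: $-493979$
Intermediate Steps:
$P = 494141$
$R{\left(H \right)} = 330 + H$ ($R{\left(H \right)} = \left(-15\right) \left(-22\right) + H = 330 + H$)
$R{\left(\left(-6 - -13\right) \left(-24\right) \right)} - P = \left(330 + \left(-6 - -13\right) \left(-24\right)\right) - 494141 = \left(330 + \left(-6 + 13\right) \left(-24\right)\right) - 494141 = \left(330 + 7 \left(-24\right)\right) - 494141 = \left(330 - 168\right) - 494141 = 162 - 494141 = -493979$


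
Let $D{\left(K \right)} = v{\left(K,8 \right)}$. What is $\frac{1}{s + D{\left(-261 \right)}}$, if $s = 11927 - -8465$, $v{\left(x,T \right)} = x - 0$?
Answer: $\frac{1}{20131} \approx 4.9675 \cdot 10^{-5}$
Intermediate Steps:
$v{\left(x,T \right)} = x$ ($v{\left(x,T \right)} = x + 0 = x$)
$s = 20392$ ($s = 11927 + 8465 = 20392$)
$D{\left(K \right)} = K$
$\frac{1}{s + D{\left(-261 \right)}} = \frac{1}{20392 - 261} = \frac{1}{20131}$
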